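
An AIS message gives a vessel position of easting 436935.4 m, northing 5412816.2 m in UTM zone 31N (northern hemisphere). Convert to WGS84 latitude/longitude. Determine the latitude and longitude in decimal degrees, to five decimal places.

Zone 31N: λ₀ = 3°, k₀ = 0.9996, false easting 500000 m.
Meridian distance M = (N − FN)/k₀ = 5414982.2 m.
Inverse transverse Mercator on WGS84 gives φ = 48.86509997°, λ = 2.14010032°.

lat 48.86510°, lon 2.14010°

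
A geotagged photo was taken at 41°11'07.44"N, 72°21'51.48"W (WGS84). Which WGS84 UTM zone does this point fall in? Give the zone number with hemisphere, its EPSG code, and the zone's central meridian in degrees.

UTM zone = ⌊(λ + 180)/6⌋ + 1; -72.3643° ∈ [-78°, -72°) → zone 18.
Hemisphere: N (φ ≥ 0).
Central meridian λ₀ = 6×18 − 183 = -75°.
EPSG code: 32618.

Zone 18N (EPSG:32618), central meridian -75°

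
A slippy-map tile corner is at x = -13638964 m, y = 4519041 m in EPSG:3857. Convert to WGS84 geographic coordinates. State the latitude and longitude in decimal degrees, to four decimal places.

lat 37.5713°, lon -122.5209°

R = 6378137 m. λ = x/R = -122.52089821°.
φ = 2·arctan(exp(y/R)) − 90° = 2·arctan(2.03098) − 90° = 37.57130253°.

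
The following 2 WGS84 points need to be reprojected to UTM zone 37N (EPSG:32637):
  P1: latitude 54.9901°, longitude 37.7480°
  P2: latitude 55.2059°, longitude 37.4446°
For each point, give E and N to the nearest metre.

UTM zone 37N: λ₀ = 39°, k₀ = 0.9996.
P1 (54.9901°, 37.7480°) → (419893.854, 6094406.659) m.
P2 (55.2059°, 37.4446°) → (401017.738, 6118807.586) m.

P1: E 419894 m, N 6094407 m; P2: E 401018 m, N 6118808 m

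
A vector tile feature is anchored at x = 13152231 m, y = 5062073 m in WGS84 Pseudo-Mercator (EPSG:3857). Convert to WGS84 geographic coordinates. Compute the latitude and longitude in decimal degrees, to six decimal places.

lat 41.336299°, lon 118.148501°

R = 6378137 m. λ = x/R = 118.14850128°.
φ = 2·arctan(exp(y/R)) − 90° = 2·arctan(2.21148) − 90° = 41.33629930°.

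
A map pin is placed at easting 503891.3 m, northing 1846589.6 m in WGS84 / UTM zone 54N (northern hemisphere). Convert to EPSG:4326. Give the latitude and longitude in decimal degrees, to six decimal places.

Zone 54N: λ₀ = 141°, k₀ = 0.9996, false easting 500000 m.
Meridian distance M = (N − FN)/k₀ = 1847328.5 m.
Inverse transverse Mercator on WGS84 gives φ = 16.70199978°, λ = 141.03650032°.

lat 16.702000°, lon 141.036500°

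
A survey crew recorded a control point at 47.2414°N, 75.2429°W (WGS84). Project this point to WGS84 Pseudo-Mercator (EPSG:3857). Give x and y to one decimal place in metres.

Web Mercator is spherical with R = a = 6378137 m.
x = R·λ = 6378137 × -1.313236344 = -8376001.314 m.
y = R·ln tan(π/4 + φ/2) = 6378137 × 0.937823395 = 5981566.096 m.

x -8376001.3 m, y 5981566.1 m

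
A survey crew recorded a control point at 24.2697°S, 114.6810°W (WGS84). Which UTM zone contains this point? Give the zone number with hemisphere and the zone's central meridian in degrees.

UTM zone = ⌊(λ + 180)/6⌋ + 1; -114.6810° ∈ [-120°, -114°) → zone 11.
Hemisphere: S (φ < 0).
Central meridian λ₀ = 6×11 − 183 = -117°.

Zone 11S, central meridian -117°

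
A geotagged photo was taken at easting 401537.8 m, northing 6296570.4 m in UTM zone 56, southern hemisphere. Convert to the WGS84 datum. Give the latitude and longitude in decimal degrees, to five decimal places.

lat -33.46580°, lon 151.94040°

Zone 56S: λ₀ = 153°, k₀ = 0.9996, false easting 500000 m, false northing 10000000 m.
Meridian distance M = (N − FN)/k₀ = -3704911.6 m.
Inverse transverse Mercator on WGS84 gives φ = -33.46579995°, λ = 151.94040049°.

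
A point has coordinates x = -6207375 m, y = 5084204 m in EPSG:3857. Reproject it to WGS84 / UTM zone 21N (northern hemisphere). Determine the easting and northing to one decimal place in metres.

Web Mercator inverse (R = 6378137 m) → φ = 41.48540099°, λ = -55.76179837°.
UTM 21N forward: E = 603367.945 m, N = 4593383.401 m.

E 603367.9 m, N 4593383.4 m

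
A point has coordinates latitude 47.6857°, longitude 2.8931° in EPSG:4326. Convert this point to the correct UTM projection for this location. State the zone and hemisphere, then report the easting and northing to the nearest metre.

Zone 31N: E 491977 m, N 5281374 m

Longitude 2.8931° lies in the 6° band [0°, 6°), giving zone 31; latitude is north of the equator, so 31N.
Zone 31 central meridian λ₀ = 6×31 − 183 = 3°; Δλ = -0.1069°.
Transverse Mercator on WGS84 with k₀ = 0.9996 gives E = 491977.427 m, N = 5281373.580 m.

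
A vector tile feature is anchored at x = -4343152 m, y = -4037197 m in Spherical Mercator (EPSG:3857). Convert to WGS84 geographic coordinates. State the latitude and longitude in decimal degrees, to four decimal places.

lat -34.0625°, lon -39.0152°

R = 6378137 m. λ = x/R = -39.01519823°.
φ = 2·arctan(exp(y/R)) − 90° = 2·arctan(0.53101) − 90° = -34.06249747°.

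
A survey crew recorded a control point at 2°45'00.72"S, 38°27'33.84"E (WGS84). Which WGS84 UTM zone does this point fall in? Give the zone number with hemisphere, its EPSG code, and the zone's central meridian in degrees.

UTM zone = ⌊(λ + 180)/6⌋ + 1; 38.4594° ∈ [36°, 42°) → zone 37.
Hemisphere: S (φ < 0).
Central meridian λ₀ = 6×37 − 183 = 39°.
EPSG code: 32737.

Zone 37S (EPSG:32737), central meridian 39°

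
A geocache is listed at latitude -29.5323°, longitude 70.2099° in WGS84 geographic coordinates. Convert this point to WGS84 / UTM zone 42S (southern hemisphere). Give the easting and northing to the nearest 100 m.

E 617200 m, N 6732400 m

Zone 42 central meridian λ₀ = 6×42 − 183 = 69°; Δλ = +1.2099°.
Transverse Mercator on WGS84 with k₀ = 0.9996 gives E = 617239.861 m, N = 6732427.543 m.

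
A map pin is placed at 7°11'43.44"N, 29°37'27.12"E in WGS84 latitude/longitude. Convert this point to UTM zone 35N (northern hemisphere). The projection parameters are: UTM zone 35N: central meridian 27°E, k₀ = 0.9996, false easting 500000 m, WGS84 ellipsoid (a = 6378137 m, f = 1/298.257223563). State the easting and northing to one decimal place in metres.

Zone 35 central meridian λ₀ = 6×35 − 183 = 27°; Δλ = +2.6242°.
Transverse Mercator on WGS84 with k₀ = 0.9996 gives E = 789822.167 m, N = 796181.503 m.

E 789822.2 m, N 796181.5 m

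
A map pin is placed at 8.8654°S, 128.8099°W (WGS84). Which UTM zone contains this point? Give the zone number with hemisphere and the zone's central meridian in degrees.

UTM zone = ⌊(λ + 180)/6⌋ + 1; -128.8099° ∈ [-132°, -126°) → zone 9.
Hemisphere: S (φ < 0).
Central meridian λ₀ = 6×9 − 183 = -129°.

Zone 9S, central meridian -129°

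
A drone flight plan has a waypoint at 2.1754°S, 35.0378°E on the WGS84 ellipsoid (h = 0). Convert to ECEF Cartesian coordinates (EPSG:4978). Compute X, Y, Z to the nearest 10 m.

X 5218510 m, Y 3659170 m, Z -240490 m

WGS84: a = 6378137 m, e² = 0.006694380; N(φ) = a/√(1−e²sin²φ) = 6378167.761 m.
X = (N+h)·cosφ·cosλ = 5218510.812 m; Y = (N+h)·cosφ·sinλ = 3659173.800 m; Z = (N(1−e²)+h)·sinφ = -240486.651 m.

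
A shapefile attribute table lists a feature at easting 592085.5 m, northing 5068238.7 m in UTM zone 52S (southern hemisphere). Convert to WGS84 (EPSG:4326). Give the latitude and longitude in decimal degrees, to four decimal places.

lat -44.5333°, lon 130.1590°

Zone 52S: λ₀ = 129°, k₀ = 0.9996, false easting 500000 m, false northing 10000000 m.
Meridian distance M = (N − FN)/k₀ = -4933734.8 m.
Inverse transverse Mercator on WGS84 gives φ = -44.53329992°, λ = 130.15899942°.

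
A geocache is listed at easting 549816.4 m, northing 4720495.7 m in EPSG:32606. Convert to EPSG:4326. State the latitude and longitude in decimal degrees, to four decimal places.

lat 42.6353°, lon -146.3924°

Zone 6N: λ₀ = -147°, k₀ = 0.9996, false easting 500000 m.
Meridian distance M = (N − FN)/k₀ = 4722384.7 m.
Inverse transverse Mercator on WGS84 gives φ = 42.63530008°, λ = -146.39240057°.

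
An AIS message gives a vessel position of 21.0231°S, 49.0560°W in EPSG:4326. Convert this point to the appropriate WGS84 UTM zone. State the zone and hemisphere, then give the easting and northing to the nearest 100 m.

Longitude -49.0560° lies in the 6° band [-54°, -48°), giving zone 22; latitude is south of the equator, so 22S.
Zone 22 central meridian λ₀ = 6×22 − 183 = -51°; Δλ = +1.9440°.
Transverse Mercator on WGS84 with k₀ = 0.9996 gives E = 702035.495 m, N = 7674065.911 m.

Zone 22S: E 702000 m, N 7674100 m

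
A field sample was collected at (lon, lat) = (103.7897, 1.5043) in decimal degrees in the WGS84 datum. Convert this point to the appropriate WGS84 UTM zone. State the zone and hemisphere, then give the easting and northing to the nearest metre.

Longitude 103.7897° lies in the 6° band [102°, 108°), giving zone 48; latitude is north of the equator, so 48N.
Zone 48 central meridian λ₀ = 6×48 − 183 = 105°; Δλ = -1.2103°.
Transverse Mercator on WGS84 with k₀ = 0.9996 gives E = 365359.950 m, N = 166308.068 m.

Zone 48N: E 365360 m, N 166308 m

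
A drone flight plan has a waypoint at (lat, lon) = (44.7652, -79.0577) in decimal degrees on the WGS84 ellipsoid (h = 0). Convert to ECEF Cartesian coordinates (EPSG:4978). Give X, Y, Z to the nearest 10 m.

X 861030 m, Y -4453530 m, Z 4468860 m

WGS84: a = 6378137 m, e² = 0.006694380; N(φ) = a/√(1−e²sin²φ) = 6388750.364 m.
X = (N+h)·cosφ·cosλ = 861025.793 m; Y = (N+h)·cosφ·sinλ = -4453533.897 m; Z = (N(1−e²)+h)·sinφ = 4468859.975 m.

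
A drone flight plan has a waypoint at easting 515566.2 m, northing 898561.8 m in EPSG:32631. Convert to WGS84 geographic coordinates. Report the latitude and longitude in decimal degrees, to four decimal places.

lat 8.1290°, lon 3.1413°

Zone 31N: λ₀ = 3°, k₀ = 0.9996, false easting 500000 m.
Meridian distance M = (N − FN)/k₀ = 898921.4 m.
Inverse transverse Mercator on WGS84 gives φ = 8.12900037°, λ = 3.14129976°.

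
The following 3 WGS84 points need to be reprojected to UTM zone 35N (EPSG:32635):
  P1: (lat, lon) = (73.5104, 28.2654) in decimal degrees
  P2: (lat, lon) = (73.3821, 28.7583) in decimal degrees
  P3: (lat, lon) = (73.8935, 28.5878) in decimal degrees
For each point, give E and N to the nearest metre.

UTM zone 35N: λ₀ = 27°, k₀ = 0.9996.
P1 (73.5104°, 28.2654°) → (540087.774, 8157842.304) m.
P2 (73.3821°, 28.7583°) → (556120.268, 8143930.178) m.
P3 (73.8935°, 28.5878°) → (549162.692, 8200811.145) m.

P1: E 540088 m, N 8157842 m; P2: E 556120 m, N 8143930 m; P3: E 549163 m, N 8200811 m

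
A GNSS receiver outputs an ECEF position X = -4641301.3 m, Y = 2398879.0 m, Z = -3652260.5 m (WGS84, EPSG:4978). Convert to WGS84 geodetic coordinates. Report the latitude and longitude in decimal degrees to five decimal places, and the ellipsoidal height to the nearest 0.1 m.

lat -35.13640°, lon 152.66760°, h 3489.3 m

λ = atan2(Y, X) = 152.66759988°; p = √(X²+Y²) = 5224585.9 m.
Bowring's method on WGS84 (a = 6378137 m, b = 6356752.314 m) gives φ = -35.13639988°, h = 3489.259 m.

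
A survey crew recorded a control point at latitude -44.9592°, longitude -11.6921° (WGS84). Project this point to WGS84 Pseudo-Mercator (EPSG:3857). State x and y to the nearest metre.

x -1301559 m, y -5615101 m

Web Mercator is spherical with R = a = 6378137 m.
x = R·λ = 6378137 × -0.204065641 = -1301558.618 m.
y = R·ln tan(π/4 + φ/2) = 6378137 × -0.880366892 = -5615100.647 m.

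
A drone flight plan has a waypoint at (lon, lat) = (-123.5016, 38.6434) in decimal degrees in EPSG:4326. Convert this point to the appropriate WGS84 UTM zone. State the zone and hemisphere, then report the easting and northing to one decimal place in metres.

Longitude -123.5016° lies in the 6° band [-126°, -120°), giving zone 10; latitude is north of the equator, so 10N.
Zone 10 central meridian λ₀ = 6×10 − 183 = -123°; Δλ = -0.5016°.
Transverse Mercator on WGS84 with k₀ = 0.9996 gives E = 456348.278 m, N = 4277324.833 m.

Zone 10N: E 456348.3 m, N 4277324.8 m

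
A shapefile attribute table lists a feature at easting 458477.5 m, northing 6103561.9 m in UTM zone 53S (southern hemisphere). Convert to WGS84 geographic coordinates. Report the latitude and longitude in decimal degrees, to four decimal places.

lat -35.2101°, lon 134.5438°

Zone 53S: λ₀ = 135°, k₀ = 0.9996, false easting 500000 m, false northing 10000000 m.
Meridian distance M = (N − FN)/k₀ = -3897997.3 m.
Inverse transverse Mercator on WGS84 gives φ = -35.21010025°, λ = 134.54379963°.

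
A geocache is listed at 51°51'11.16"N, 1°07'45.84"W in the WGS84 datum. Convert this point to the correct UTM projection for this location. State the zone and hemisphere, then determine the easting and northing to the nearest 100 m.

Longitude -1.1294° lies in the 6° band [-6°, 0°), giving zone 30; latitude is north of the equator, so 30N.
Zone 30 central meridian λ₀ = 6×30 − 183 = -3°; Δλ = +1.8706°.
Transverse Mercator on WGS84 with k₀ = 0.9996 gives E = 628832.223 m, N = 5746353.955 m.

Zone 30N: E 628800 m, N 5746400 m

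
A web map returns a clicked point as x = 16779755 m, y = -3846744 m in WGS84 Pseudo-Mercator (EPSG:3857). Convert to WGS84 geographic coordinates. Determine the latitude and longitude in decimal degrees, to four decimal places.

lat -32.6334°, lon 150.7351°

R = 6378137 m. λ = x/R = 150.73510380°.
φ = 2·arctan(exp(y/R)) − 90° = 2·arctan(0.54711) − 90° = -32.63339674°.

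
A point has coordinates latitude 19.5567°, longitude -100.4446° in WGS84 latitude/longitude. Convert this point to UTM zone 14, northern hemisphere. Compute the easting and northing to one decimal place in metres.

E 348456.2 m, N 2163066.5 m

Zone 14 central meridian λ₀ = 6×14 − 183 = -99°; Δλ = -1.4446°.
Transverse Mercator on WGS84 with k₀ = 0.9996 gives E = 348456.232 m, N = 2163066.540 m.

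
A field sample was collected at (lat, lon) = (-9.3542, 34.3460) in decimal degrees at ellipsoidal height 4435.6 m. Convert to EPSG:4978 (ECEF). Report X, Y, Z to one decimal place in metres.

WGS84: a = 6378137 m, e² = 0.006694380; N(φ) = a/√(1−e²sin²φ) = 6378701.076 m.
X = (N+h)·cosφ·cosλ = 5200127.602 m; Y = (N+h)·cosφ·sinλ = 3553407.560 m; Z = (N(1−e²)+h)·sinφ = -1030557.115 m.

X 5200127.6 m, Y 3553407.6 m, Z -1030557.1 m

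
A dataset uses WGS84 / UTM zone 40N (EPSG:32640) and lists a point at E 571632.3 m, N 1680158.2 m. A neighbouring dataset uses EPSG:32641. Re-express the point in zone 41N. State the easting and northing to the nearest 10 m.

UTM 40N → geographic: φ = 15.19640024°, λ = 57.66690023°.
UTM 41N (λ₀ = 63°) forward: E = -73540.860 m, N = 1687060.530 m.

E -73540 m, N 1687060 m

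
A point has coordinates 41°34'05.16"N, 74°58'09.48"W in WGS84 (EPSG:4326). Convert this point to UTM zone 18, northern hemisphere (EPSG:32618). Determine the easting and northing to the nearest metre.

Zone 18 central meridian λ₀ = 6×18 − 183 = -75°; Δλ = +0.0307°.
Transverse Mercator on WGS84 with k₀ = 0.9996 gives E = 502559.621 m, N = 4601825.127 m.

E 502560 m, N 4601825 m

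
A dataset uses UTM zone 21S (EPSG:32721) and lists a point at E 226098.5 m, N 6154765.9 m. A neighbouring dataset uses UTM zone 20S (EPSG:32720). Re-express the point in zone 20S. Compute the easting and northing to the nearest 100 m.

UTM 21S → geographic: φ = -34.71249971°, λ = -59.99070021°.
UTM 20S (λ₀ = -63°) forward: E = 775605.484 m, N = 6154715.046 m.

E 775600 m, N 6154700 m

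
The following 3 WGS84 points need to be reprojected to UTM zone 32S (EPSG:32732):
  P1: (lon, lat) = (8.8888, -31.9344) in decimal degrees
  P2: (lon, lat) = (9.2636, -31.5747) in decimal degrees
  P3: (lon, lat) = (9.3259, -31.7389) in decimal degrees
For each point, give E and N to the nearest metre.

UTM zone 32S: λ₀ = 9°, k₀ = 0.9996.
P1 (-31.9344°, 8.8888°) → (489489.091, 6466830.139) m.
P2 (-31.5747°, 9.2636°) → (525012.712, 6506673.897) m.
P3 (-31.7389°, 9.3259°) → (530869.985, 6488458.492) m.

P1: E 489489 m, N 6466830 m; P2: E 525013 m, N 6506674 m; P3: E 530870 m, N 6488458 m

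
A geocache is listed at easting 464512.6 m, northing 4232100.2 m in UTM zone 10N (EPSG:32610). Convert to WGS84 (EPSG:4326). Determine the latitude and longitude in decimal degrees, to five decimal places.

Zone 10N: λ₀ = -123°, k₀ = 0.9996, false easting 500000 m.
Meridian distance M = (N − FN)/k₀ = 4233793.7 m.
Inverse transverse Mercator on WGS84 gives φ = 38.23620045°, λ = -123.40550007°.

lat 38.23620°, lon -123.40550°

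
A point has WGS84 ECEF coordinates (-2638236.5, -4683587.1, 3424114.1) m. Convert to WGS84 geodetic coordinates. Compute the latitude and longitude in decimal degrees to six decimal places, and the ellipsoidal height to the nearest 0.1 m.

lat 32.671000°, lon -119.392300°, h 1505.3 m

λ = atan2(Y, X) = -119.39230007°; p = √(X²+Y²) = 5375526.0 m.
Bowring's method on WGS84 (a = 6378137 m, b = 6356752.314 m) gives φ = 32.67099990°, h = 1505.324 m.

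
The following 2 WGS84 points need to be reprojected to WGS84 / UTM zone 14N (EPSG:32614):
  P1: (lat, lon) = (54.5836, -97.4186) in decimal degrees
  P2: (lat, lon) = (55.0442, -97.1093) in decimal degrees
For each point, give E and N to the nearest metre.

P1: E 602201 m, N 6049606 m; P2: E 620805 m, N 6101344 m

UTM zone 14N: λ₀ = -99°, k₀ = 0.9996.
P1 (54.5836°, -97.4186°) → (602200.502, 6049605.988) m.
P2 (55.0442°, -97.1093°) → (620804.794, 6101343.845) m.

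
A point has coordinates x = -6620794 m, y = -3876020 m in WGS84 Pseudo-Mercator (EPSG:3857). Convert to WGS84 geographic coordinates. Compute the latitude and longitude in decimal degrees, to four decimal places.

R = 6378137 m. λ = x/R = -59.47560443°.
φ = 2·arctan(exp(y/R)) − 90° = 2·arctan(0.54460) − 90° = -32.85459691°.

lat -32.8546°, lon -59.4756°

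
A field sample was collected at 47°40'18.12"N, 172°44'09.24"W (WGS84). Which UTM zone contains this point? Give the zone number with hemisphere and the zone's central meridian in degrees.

UTM zone = ⌊(λ + 180)/6⌋ + 1; -172.7359° ∈ [-174°, -168°) → zone 2.
Hemisphere: N (φ ≥ 0).
Central meridian λ₀ = 6×2 − 183 = -171°.

Zone 2N, central meridian -171°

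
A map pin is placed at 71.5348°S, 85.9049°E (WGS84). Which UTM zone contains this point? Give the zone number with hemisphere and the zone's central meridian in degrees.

UTM zone = ⌊(λ + 180)/6⌋ + 1; 85.9049° ∈ [84°, 90°) → zone 45.
Hemisphere: S (φ < 0).
Central meridian λ₀ = 6×45 − 183 = 87°.

Zone 45S, central meridian 87°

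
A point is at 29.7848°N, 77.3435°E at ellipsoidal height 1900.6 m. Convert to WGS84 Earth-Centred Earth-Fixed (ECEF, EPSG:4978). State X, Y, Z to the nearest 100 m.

X 1214200 m, Y 5407100 m, Z 3150600 m

WGS84: a = 6378137 m, e² = 0.006694380; N(φ) = a/√(1−e²sin²φ) = 6383411.453 m.
X = (N+h)·cosφ·cosλ = 1214237.721 m; Y = (N+h)·cosφ·sinλ = 5407135.759 m; Z = (N(1−e²)+h)·sinφ = 3150636.411 m.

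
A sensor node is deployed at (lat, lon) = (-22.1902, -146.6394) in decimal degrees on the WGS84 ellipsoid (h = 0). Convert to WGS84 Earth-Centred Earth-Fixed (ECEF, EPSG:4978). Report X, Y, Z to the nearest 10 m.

WGS84: a = 6378137 m, e² = 0.006694380; N(φ) = a/√(1−e²sin²φ) = 6381184.466 m.
X = (N+h)·cosφ·cosλ = -4934986.929 m; Y = (N+h)·cosφ·sinλ = -3249157.476 m; Z = (N(1−e²)+h)·sinφ = -2393927.315 m.

X -4934990 m, Y -3249160 m, Z -2393930 m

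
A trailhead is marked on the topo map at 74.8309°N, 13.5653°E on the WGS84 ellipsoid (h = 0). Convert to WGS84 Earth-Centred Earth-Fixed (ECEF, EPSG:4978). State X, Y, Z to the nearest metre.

WGS84: a = 6378137 m, e² = 0.006694380; N(φ) = a/√(1−e²sin²φ) = 6398117.569 m.
X = (N+h)·cosφ·cosλ = 1627482.700 m; Y = (N+h)·cosφ·sinλ = 392686.316 m; Z = (N(1−e²)+h)·sinφ = 6133853.699 m.

X 1627483 m, Y 392686 m, Z 6133854 m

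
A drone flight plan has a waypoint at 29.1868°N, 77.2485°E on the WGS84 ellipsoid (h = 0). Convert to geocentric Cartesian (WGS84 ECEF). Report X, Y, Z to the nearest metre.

X 1230039 m, Y 5435327 m, Z 3091993 m

WGS84: a = 6378137 m, e² = 0.006694380; N(φ) = a/√(1−e²sin²φ) = 6383220.055 m.
X = (N+h)·cosφ·cosλ = 1230038.563 m; Y = (N+h)·cosφ·sinλ = 5435327.201 m; Z = (N(1−e²)+h)·sinφ = 3091993.290 m.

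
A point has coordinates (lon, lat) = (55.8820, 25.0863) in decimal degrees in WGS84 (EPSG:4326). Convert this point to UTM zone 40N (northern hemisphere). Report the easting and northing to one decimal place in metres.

Zone 40 central meridian λ₀ = 6×40 − 183 = 57°; Δλ = -1.1180°.
Transverse Mercator on WGS84 with k₀ = 0.9996 gives E = 387257.259 m, N = 2774970.084 m.

E 387257.3 m, N 2774970.1 m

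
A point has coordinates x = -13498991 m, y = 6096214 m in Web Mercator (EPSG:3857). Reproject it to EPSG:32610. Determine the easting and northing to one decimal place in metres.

E 629693.3 m, N 5310646.1 m

Web Mercator inverse (R = 6378137 m) → φ = 47.93599933°, λ = -121.26349935°.
UTM 10N forward: E = 629693.266 m, N = 5310646.138 m.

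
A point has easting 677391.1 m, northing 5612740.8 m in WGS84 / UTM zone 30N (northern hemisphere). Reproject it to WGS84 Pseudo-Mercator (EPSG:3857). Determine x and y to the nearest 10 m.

Unproject from UTM 30N (λ₀ = -3°) → φ = 50.63949998°, λ = -0.49119995°.
Web Mercator (R = 6378137 m): x = -54680.129 m, y = 6557771.486 m.

x -54680 m, y 6557770 m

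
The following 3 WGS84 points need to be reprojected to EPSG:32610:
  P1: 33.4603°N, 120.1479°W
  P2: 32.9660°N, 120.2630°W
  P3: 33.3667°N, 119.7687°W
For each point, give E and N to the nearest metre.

UTM zone 10N: λ₀ = -123°, k₀ = 0.9996.
P1 (33.4603°, -120.1479°) → (765082.490, 3705957.256) m.
P2 (32.9660°, -120.2630°) → (755817.140, 3650844.033) m.
P3 (33.3667°, -119.7687°) → (800663.159, 3696606.514) m.

P1: E 765082 m, N 3705957 m; P2: E 755817 m, N 3650844 m; P3: E 800663 m, N 3696607 m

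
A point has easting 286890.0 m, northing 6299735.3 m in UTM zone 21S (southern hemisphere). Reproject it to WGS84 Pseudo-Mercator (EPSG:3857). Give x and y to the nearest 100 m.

x -6600400 m, y -3951300 m

Unproject from UTM 21S (λ₀ = -57°) → φ = -33.42059960°, λ = -59.29200034°.
Web Mercator (R = 6378137 m): x = -6600355.286 m, y = -3951265.525 m.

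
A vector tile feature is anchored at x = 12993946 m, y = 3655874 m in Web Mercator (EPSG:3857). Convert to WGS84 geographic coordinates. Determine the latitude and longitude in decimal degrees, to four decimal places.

lat 31.1779°, lon 116.7266°

R = 6378137 m. λ = x/R = 116.72660293°.
φ = 2·arctan(exp(y/R)) − 90° = 2·arctan(1.77391) − 90° = 31.17789646°.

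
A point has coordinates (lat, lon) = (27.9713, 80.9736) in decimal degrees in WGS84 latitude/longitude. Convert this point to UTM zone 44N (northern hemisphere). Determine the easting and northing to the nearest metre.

E 497404 m, N 3094023 m

Zone 44 central meridian λ₀ = 6×44 − 183 = 81°; Δλ = -0.0264°.
Transverse Mercator on WGS84 with k₀ = 0.9996 gives E = 497403.598 m, N = 3094023.412 m.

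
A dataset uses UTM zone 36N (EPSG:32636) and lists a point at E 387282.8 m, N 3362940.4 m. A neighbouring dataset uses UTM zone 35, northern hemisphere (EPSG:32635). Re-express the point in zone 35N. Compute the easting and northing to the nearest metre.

E 963947 m, N 3372258 m

UTM 36N → geographic: φ = 30.39320041°, λ = 31.82669971°.
UTM 35N (λ₀ = 27°) forward: E = 963947.466 m, N = 3372258.029 m.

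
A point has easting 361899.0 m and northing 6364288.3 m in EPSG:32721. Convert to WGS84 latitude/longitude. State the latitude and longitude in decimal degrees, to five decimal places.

lat -32.85080°, lon -58.47580°

Zone 21S: λ₀ = -57°, k₀ = 0.9996, false easting 500000 m, false northing 10000000 m.
Meridian distance M = (N − FN)/k₀ = -3637166.6 m.
Inverse transverse Mercator on WGS84 gives φ = -32.85079965°, λ = -58.47580010°.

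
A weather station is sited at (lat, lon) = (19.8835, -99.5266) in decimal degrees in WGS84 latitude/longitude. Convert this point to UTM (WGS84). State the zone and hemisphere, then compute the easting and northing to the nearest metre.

Longitude -99.5266° lies in the 6° band [-102°, -96°), giving zone 14; latitude is north of the equator, so 14N.
Zone 14 central meridian λ₀ = 6×14 − 183 = -99°; Δλ = -0.5266°.
Transverse Mercator on WGS84 with k₀ = 0.9996 gives E = 444873.875 m, N = 2198675.663 m.

Zone 14N: E 444874 m, N 2198676 m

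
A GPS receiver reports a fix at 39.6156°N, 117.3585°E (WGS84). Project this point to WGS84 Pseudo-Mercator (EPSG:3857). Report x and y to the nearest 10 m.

Web Mercator is spherical with R = a = 6378137 m.
x = R·λ = 6378137 × 2.048292230 = 13064288.460 m.
y = R·ln tan(π/4 + φ/2) = 6378137 × 0.754176110 = 4810238.549 m.

x 13064290 m, y 4810240 m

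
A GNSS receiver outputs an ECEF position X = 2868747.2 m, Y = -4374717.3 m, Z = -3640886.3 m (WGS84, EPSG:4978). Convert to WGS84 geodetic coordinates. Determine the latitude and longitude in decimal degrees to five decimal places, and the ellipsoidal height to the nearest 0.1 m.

lat -35.01710°, lon -56.74490°, h 2554.0 m

λ = atan2(Y, X) = -56.74489965°; p = √(X²+Y²) = 5231430.2 m.
Bowring's method on WGS84 (a = 6378137 m, b = 6356752.314 m) gives φ = -35.01709988°, h = 2554.040 m.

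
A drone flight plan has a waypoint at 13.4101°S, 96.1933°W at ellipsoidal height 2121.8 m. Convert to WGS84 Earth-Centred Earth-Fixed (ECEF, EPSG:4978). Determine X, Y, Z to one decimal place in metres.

WGS84: a = 6378137 m, e² = 0.006694380; N(φ) = a/√(1−e²sin²φ) = 6379285.591 m.
X = (N+h)·cosφ·cosλ = -669675.5505 m; Y = (N+h)·cosφ·sinλ = -6171189.327 m; Z = (N(1−e²)+h)·sinφ = -1470067.839 m.

X -669675.6 m, Y -6171189.3 m, Z -1470067.8 m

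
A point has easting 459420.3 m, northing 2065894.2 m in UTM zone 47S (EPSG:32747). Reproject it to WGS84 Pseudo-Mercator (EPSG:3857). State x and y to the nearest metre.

Unproject from UTM 47S (λ₀ = 99°) → φ = -71.50500015°, λ = 97.85380102°.
Web Mercator (R = 6378137 m): x = 10893035.302 m, y = -11577194.454 m.

x 10893035 m, y -11577194 m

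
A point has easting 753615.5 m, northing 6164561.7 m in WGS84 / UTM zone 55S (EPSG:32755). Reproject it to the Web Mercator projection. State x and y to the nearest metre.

Unproject from UTM 55S (λ₀ = 147°) → φ = -34.62949998°, λ = 149.76650015°.
Web Mercator (R = 6378137 m): x = 16671930.534 m, y = -4113644.966 m.

x 16671931 m, y -4113645 m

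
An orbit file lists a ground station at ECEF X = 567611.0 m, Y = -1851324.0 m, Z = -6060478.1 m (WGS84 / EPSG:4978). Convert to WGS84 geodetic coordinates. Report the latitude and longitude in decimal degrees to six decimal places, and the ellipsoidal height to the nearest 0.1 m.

λ = atan2(Y, X) = -72.95460017°; p = √(X²+Y²) = 1936383.9 m.
Bowring's method on WGS84 (a = 6378137 m, b = 6356752.314 m) gives φ = -72.39199976°, h = 3584.982 m.

lat -72.392000°, lon -72.954600°, h 3585.0 m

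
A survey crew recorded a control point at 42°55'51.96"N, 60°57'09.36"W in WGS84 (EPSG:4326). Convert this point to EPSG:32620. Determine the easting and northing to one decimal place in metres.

E 667069.2 m, N 4755197.2 m

Zone 20 central meridian λ₀ = 6×20 − 183 = -63°; Δλ = +2.0474°.
Transverse Mercator on WGS84 with k₀ = 0.9996 gives E = 667069.169 m, N = 4755197.214 m.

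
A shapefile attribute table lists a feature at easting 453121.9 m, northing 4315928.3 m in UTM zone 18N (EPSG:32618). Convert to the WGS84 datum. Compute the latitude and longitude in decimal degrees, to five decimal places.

lat 38.99110°, lon -75.54130°

Zone 18N: λ₀ = -75°, k₀ = 0.9996, false easting 500000 m.
Meridian distance M = (N − FN)/k₀ = 4317655.4 m.
Inverse transverse Mercator on WGS84 gives φ = 38.99110024°, λ = -75.54129960°.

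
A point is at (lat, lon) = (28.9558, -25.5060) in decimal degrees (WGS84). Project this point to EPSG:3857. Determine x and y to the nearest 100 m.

Web Mercator is spherical with R = a = 6378137 m.
x = R·λ = 6378137 × -0.445163679 = -2839314.932 m.
y = R·ln tan(π/4 + φ/2) = 6378137 × 0.528370834 = 3370021.567 m.

x -2839300 m, y 3370000 m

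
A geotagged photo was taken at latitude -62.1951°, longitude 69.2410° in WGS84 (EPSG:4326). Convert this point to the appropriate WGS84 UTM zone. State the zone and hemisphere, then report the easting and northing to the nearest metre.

Longitude 69.2410° lies in the 6° band [66°, 72°), giving zone 42; latitude is south of the equator, so 42S.
Zone 42 central meridian λ₀ = 6×42 − 183 = 69°; Δλ = +0.2410°.
Transverse Mercator on WGS84 with k₀ = 0.9996 gives E = 512542.112 m, N = 3104061.877 m.

Zone 42S: E 512542 m, N 3104062 m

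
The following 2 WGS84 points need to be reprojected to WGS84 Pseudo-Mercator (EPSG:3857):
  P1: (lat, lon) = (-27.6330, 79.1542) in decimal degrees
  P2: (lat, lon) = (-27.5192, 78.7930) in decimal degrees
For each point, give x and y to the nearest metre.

P1: x 8811405 m, y -3202782 m; P2: x 8771197 m, y -3188490 m

Web Mercator: x = R·λ, y = R·ln tan(π/4+φ/2), R = 6378137 m.
P1 (-27.6330°, 79.1542°) → (8811405.238, -3202781.786) m.
P2 (-27.5192°, 78.7930°) → (8771196.638, -3188490.036) m.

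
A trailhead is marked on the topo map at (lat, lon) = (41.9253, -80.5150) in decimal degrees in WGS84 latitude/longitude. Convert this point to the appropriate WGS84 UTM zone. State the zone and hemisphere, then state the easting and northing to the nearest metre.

Zone 17N: E 540214 m, N 4641596 m

Longitude -80.5150° lies in the 6° band [-84°, -78°), giving zone 17; latitude is north of the equator, so 17N.
Zone 17 central meridian λ₀ = 6×17 − 183 = -81°; Δλ = +0.4850°.
Transverse Mercator on WGS84 with k₀ = 0.9996 gives E = 540213.542 m, N = 4641596.147 m.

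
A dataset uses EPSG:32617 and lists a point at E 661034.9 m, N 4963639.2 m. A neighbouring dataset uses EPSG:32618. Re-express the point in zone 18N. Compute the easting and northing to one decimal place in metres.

UTM 17N → geographic: φ = 44.80800011°, λ = -78.96359965°.
UTM 18N (λ₀ = -75°) forward: E = 186564.245 m, N = 4969268.463 m.

E 186564.2 m, N 4969268.5 m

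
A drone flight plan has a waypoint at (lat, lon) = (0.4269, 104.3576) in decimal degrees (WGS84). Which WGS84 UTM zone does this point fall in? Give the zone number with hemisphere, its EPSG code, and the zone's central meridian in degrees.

UTM zone = ⌊(λ + 180)/6⌋ + 1; 104.3576° ∈ [102°, 108°) → zone 48.
Hemisphere: N (φ ≥ 0).
Central meridian λ₀ = 6×48 − 183 = 105°.
EPSG code: 32648.

Zone 48N (EPSG:32648), central meridian 105°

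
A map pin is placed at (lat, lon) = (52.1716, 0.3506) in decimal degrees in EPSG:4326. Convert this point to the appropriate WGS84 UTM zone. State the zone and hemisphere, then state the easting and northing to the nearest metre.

Zone 31N: E 318829 m, N 5783434 m

Longitude 0.3506° lies in the 6° band [0°, 6°), giving zone 31; latitude is north of the equator, so 31N.
Zone 31 central meridian λ₀ = 6×31 − 183 = 3°; Δλ = -2.6494°.
Transverse Mercator on WGS84 with k₀ = 0.9996 gives E = 318829.479 m, N = 5783433.843 m.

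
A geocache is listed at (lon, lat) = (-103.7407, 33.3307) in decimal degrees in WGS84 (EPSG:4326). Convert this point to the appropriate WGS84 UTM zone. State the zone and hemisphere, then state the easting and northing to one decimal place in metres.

Longitude -103.7407° lies in the 6° band [-108°, -102°), giving zone 13; latitude is north of the equator, so 13N.
Zone 13 central meridian λ₀ = 6×13 − 183 = -105°; Δλ = +1.2593°.
Transverse Mercator on WGS84 with k₀ = 0.9996 gives E = 617201.510 m, N = 3688657.129 m.

Zone 13N: E 617201.5 m, N 3688657.1 m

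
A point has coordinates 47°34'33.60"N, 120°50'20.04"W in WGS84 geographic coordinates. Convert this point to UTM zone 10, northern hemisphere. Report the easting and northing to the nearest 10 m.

Zone 10 central meridian λ₀ = 6×10 − 183 = -123°; Δλ = +2.1611°.
Transverse Mercator on WGS84 with k₀ = 0.9996 gives E = 662521.411 m, N = 5271439.161 m.

E 662520 m, N 5271440 m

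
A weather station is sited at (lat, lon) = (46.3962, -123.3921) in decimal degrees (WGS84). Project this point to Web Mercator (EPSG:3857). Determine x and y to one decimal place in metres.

x -13735945.7 m, y 5844069.5 m

Web Mercator is spherical with R = a = 6378137 m.
x = R·λ = 6378137 × -2.153598416 = -13735945.740 m.
y = R·ln tan(π/4 + φ/2) = 6378137 × 0.916265905 = 5844069.470 m.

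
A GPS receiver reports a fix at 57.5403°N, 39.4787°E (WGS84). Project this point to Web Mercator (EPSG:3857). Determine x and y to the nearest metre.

x 4394749 m, y 7871363 m

Web Mercator is spherical with R = a = 6378137 m.
x = R·λ = 6378137 × 0.689033299 = 4394748.781 m.
y = R·ln tan(π/4 + φ/2) = 6378137 × 1.234116265 = 7871362.610 m.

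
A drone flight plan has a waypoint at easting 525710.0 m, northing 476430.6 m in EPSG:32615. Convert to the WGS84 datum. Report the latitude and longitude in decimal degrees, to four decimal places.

Zone 15N: λ₀ = -93°, k₀ = 0.9996, false easting 500000 m.
Meridian distance M = (N − FN)/k₀ = 476621.2 m.
Inverse transverse Mercator on WGS84 gives φ = 4.31030018°, λ = -92.76830039°.

lat 4.3103°, lon -92.7683°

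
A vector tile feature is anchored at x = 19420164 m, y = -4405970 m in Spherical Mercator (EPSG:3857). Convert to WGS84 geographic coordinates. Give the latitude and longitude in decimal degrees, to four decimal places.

R = 6378137 m. λ = x/R = 174.45430141°.
φ = 2·arctan(exp(y/R)) − 90° = 2·arctan(0.50118) − 90° = -36.76189656°.

lat -36.7619°, lon 174.4543°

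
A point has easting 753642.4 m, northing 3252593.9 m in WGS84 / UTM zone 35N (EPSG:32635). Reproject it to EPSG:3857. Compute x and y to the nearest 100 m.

x 3296500 m, y 3423700 m

Unproject from UTM 35N (λ₀ = 27°) → φ = 29.37700030°, λ = 29.61320022°.
Web Mercator (R = 6378137 m): x = 3296526.369 m, y = 3423717.792 m.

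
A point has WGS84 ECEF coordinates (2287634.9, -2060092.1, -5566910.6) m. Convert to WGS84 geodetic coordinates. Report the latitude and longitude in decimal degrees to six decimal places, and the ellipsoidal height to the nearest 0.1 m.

lat -61.220000°, lon -42.004099°, h -314.7 m

λ = atan2(Y, X) = -42.00409930°; p = √(X²+Y²) = 3078514.7 m.
Bowring's method on WGS84 (a = 6378137 m, b = 6356752.314 m) gives φ = -61.22000006°, h = -314.706 m.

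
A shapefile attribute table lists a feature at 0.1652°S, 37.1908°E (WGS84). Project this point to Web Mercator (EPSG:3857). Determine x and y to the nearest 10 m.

x 4140060 m, y -18390 m

Web Mercator is spherical with R = a = 6378137 m.
x = R·λ = 6378137 × 0.649101911 = 4140060.918 m.
y = R·ln tan(π/4 + φ/2) = 6378137 × -0.002883288 = -18390.005 m.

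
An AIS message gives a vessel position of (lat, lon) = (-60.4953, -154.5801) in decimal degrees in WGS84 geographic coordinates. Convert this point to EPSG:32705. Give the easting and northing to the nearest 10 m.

Zone 5 central meridian λ₀ = 6×5 − 183 = -153°; Δλ = -1.5801°.
Transverse Mercator on WGS84 with k₀ = 0.9996 gives E = 413192.077 m, N = 3292384.441 m.

E 413190 m, N 3292380 m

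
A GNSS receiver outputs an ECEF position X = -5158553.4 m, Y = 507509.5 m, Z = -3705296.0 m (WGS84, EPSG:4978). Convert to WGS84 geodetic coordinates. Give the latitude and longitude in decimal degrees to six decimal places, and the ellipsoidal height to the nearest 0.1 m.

lat -35.740600°, lon 174.381201°, h 732.4 m

λ = atan2(Y, X) = 174.381200501°; p = √(X²+Y²) = 5183458.2 m.
Bowring's method on WGS84 (a = 6378137 m, b = 6356752.314 m) gives φ = -35.74059971°, h = 732.403 m.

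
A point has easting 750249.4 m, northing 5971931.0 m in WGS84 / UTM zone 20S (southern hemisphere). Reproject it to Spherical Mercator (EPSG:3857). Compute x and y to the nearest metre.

x -6702636 m, y -4350989 m

Unproject from UTM 20S (λ₀ = -63°) → φ = -36.36520006°, λ = -60.21080020°.
Web Mercator (R = 6378137 m): x = -6702635.618 m, y = -4350989.394 m.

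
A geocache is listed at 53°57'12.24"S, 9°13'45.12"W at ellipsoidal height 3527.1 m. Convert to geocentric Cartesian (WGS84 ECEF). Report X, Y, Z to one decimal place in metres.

WGS84: a = 6378137 m, e² = 0.006694380; N(φ) = a/√(1−e²sin²φ) = 6392139.453 m.
X = (N+h)·cosφ·cosλ = 3714765.919 m; Y = (N+h)·cosφ·sinλ = -603603.795 m; Z = (N(1−e²)+h)·sinφ = -5136545.202 m.

X 3714765.9 m, Y -603603.8 m, Z -5136545.2 m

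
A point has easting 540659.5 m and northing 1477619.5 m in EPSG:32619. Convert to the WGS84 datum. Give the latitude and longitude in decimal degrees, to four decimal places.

Zone 19N: λ₀ = -69°, k₀ = 0.9996, false easting 500000 m.
Meridian distance M = (N − FN)/k₀ = 1478210.8 m.
Inverse transverse Mercator on WGS84 gives φ = 13.36579964°, λ = -68.62450028°.

lat 13.3658°, lon -68.6245°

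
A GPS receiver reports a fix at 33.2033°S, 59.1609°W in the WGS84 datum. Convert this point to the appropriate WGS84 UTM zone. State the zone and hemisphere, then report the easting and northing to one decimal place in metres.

Zone 21S: E 298582.7 m, N 6324094.3 m

Longitude -59.1609° lies in the 6° band [-60°, -54°), giving zone 21; latitude is south of the equator, so 21S.
Zone 21 central meridian λ₀ = 6×21 − 183 = -57°; Δλ = -2.1609°.
Transverse Mercator on WGS84 with k₀ = 0.9996 gives E = 298582.683 m, N = 6324094.291 m.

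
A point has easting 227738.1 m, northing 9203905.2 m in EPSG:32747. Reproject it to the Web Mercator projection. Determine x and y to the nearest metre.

x 10746194 m, y -803113 m

Unproject from UTM 47S (λ₀ = 99°) → φ = -7.19549988°, λ = 96.53470045°.
Web Mercator (R = 6378137 m): x = 10746193.698 m, y = -803113.234 m.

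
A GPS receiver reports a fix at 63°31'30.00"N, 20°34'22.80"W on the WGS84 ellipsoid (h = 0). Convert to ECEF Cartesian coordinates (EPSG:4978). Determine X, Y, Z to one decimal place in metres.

WGS84: a = 6378137 m, e² = 0.006694380; N(φ) = a/√(1−e²sin²φ) = 6395312.005 m.
X = (N+h)·cosφ·cosλ = 2669249.913 m; Y = (N+h)·cosφ·sinλ = -1001869.769 m; Z = (N(1−e²)+h)·sinφ = 5686306.186 m.

X 2669249.9 m, Y -1001869.8 m, Z 5686306.2 m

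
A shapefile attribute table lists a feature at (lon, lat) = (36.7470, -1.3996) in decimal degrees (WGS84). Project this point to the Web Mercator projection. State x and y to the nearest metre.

x 4090657 m, y -155818 m

Web Mercator is spherical with R = a = 6378137 m.
x = R·λ = 6378137 × 0.641356140 = 4090657.328 m.
y = R·ln tan(π/4 + φ/2) = 6378137 × -0.024430058 = -155818.256 m.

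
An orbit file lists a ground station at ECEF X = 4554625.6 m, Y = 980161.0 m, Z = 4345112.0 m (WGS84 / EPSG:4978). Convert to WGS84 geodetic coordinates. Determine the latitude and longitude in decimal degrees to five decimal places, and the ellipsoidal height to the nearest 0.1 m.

λ = atan2(Y, X) = 12.14489956°; p = √(X²+Y²) = 4658897.9 m.
Bowring's method on WGS84 (a = 6378137 m, b = 6356752.314 m) gives φ = 43.19600003°, h = 2499.315 m.

lat 43.19600°, lon 12.14490°, h 2499.3 m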